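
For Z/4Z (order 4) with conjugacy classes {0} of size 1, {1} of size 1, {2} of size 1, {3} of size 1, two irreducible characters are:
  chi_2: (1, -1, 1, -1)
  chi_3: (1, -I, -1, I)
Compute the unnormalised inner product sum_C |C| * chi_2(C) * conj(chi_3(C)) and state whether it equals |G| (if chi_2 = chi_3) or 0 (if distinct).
Sum = 0; so <chi_2, chi_3> = 0 (distinct irreducibles are orthogonal).

Working: Compute term by term over conjugacy classes (|C| * chi_2(C) * conj(chi_3(C))):
  1*(1)*conj(1) + 1*(-1)*conj(-I) + 1*(1)*conj(-1) + 1*(-1)*conj(I)
  = (1) + (-I) + (-1) + (I)
  = 0.
(Exp terms are combined using exp(i*s)*conj(exp(i*t)) = exp(i*(s-t)), and sums of them are collapsed using the identity that for every m > 1 the m distinct m-th roots of unity sum to 0, e.g. 1 + exp(2*I*pi/3) + exp(-2*I*pi/3) = 0.)
Dividing by |G| = 4 gives 0/4 = 0, matching the row-orthogonality relation <chi_2, chi_3> = [chi_2 = chi_3].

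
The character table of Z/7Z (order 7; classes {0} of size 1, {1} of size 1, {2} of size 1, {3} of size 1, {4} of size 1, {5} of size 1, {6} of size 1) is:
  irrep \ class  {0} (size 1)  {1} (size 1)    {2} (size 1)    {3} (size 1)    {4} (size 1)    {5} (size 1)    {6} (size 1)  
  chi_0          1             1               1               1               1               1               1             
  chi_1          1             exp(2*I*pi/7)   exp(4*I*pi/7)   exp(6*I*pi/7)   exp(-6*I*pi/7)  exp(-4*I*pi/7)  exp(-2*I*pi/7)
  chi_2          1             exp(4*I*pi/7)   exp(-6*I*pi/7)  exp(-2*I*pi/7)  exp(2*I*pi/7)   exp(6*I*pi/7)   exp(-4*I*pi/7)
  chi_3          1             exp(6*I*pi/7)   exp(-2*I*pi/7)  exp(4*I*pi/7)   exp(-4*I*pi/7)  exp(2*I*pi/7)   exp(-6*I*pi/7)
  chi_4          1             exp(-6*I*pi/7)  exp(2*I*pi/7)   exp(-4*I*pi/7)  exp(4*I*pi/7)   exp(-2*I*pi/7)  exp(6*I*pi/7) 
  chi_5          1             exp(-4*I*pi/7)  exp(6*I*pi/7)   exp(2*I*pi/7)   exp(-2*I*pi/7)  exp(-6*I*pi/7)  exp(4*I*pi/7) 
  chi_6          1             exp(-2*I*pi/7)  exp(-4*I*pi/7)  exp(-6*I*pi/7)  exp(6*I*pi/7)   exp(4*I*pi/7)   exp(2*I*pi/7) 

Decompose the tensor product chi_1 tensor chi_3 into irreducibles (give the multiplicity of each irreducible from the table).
chi_1 tensor chi_3 = chi_4 (all other irreducibles have multiplicity 0).

Details: The character of a tensor product is the pointwise product (chi_1 * chi_3)(C) = chi_1(C) * chi_3(C):
  {0}: (1)*(1), {1}: (exp(2*I*pi/7))*(exp(6*I*pi/7)), {2}: (exp(4*I*pi/7))*(exp(-2*I*pi/7)), {3}: (exp(6*I*pi/7))*(exp(4*I*pi/7)), {4}: (exp(-6*I*pi/7))*(exp(-4*I*pi/7)), {5}: (exp(-4*I*pi/7))*(exp(2*I*pi/7)), {6}: (exp(-2*I*pi/7))*(exp(-6*I*pi/7))
so (chi_1 * chi_3) takes values
  {0} -> 1, {1} -> exp(-6*I*pi/7), {2} -> exp(2*I*pi/7), {3} -> exp(-4*I*pi/7), {4} -> exp(4*I*pi/7), {5} -> exp(-2*I*pi/7), {6} -> exp(6*I*pi/7).
Now take the inner product of this character with each irreducible chi from the table, <chi_1*chi_3, chi> = (1/7) sum_C |C| (chi_1*chi_3)(C) conj(chi(C)):
  <chi_1*chi_3, chi_0> = (1/7)[1*(1)*conj(1) + 1*(exp(-6*I*pi/7))*conj(1) + 1*(exp(2*I*pi/7))*conj(1) + 1*(exp(-4*I*pi/7))*conj(1) + 1*(exp(4*I*pi/7))*conj(1) + 1*(exp(-2*I*pi/7))*conj(1) + 1*(exp(6*I*pi/7))*conj(1)]
      = (1/7)[(1) + (exp(-6*I*pi/7)) + (exp(2*I*pi/7)) + (exp(-4*I*pi/7)) + (exp(4*I*pi/7)) + (exp(-2*I*pi/7)) + (exp(6*I*pi/7))] = 0/7 = 0
  <chi_1*chi_3, chi_1> = (1/7)[1*(1)*conj(1) + 1*(exp(-6*I*pi/7))*conj(exp(2*I*pi/7)) + 1*(exp(2*I*pi/7))*conj(exp(4*I*pi/7)) + 1*(exp(-4*I*pi/7))*conj(exp(6*I*pi/7)) + 1*(exp(4*I*pi/7))*conj(exp(-6*I*pi/7)) + 1*(exp(-2*I*pi/7))*conj(exp(-4*I*pi/7)) + 1*(exp(6*I*pi/7))*conj(exp(-2*I*pi/7))]
      = (1/7)[(1) + (exp(6*I*pi/7)) + (exp(-2*I*pi/7)) + (exp(4*I*pi/7)) + (exp(-4*I*pi/7)) + (exp(2*I*pi/7)) + (exp(-6*I*pi/7))] = 0/7 = 0
  <chi_1*chi_3, chi_2> = (1/7)[1*(1)*conj(1) + 1*(exp(-6*I*pi/7))*conj(exp(4*I*pi/7)) + 1*(exp(2*I*pi/7))*conj(exp(-6*I*pi/7)) + 1*(exp(-4*I*pi/7))*conj(exp(-2*I*pi/7)) + 1*(exp(4*I*pi/7))*conj(exp(2*I*pi/7)) + 1*(exp(-2*I*pi/7))*conj(exp(6*I*pi/7)) + 1*(exp(6*I*pi/7))*conj(exp(-4*I*pi/7))]
      = (1/7)[(1) + (exp(4*I*pi/7)) + (exp(-6*I*pi/7)) + (exp(-2*I*pi/7)) + (exp(2*I*pi/7)) + (exp(6*I*pi/7)) + (exp(-4*I*pi/7))] = 0/7 = 0
  <chi_1*chi_3, chi_3> = (1/7)[1*(1)*conj(1) + 1*(exp(-6*I*pi/7))*conj(exp(6*I*pi/7)) + 1*(exp(2*I*pi/7))*conj(exp(-2*I*pi/7)) + 1*(exp(-4*I*pi/7))*conj(exp(4*I*pi/7)) + 1*(exp(4*I*pi/7))*conj(exp(-4*I*pi/7)) + 1*(exp(-2*I*pi/7))*conj(exp(2*I*pi/7)) + 1*(exp(6*I*pi/7))*conj(exp(-6*I*pi/7))]
      = (1/7)[(1) + (exp(2*I*pi/7)) + (exp(4*I*pi/7)) + (exp(6*I*pi/7)) + (exp(-6*I*pi/7)) + (exp(-4*I*pi/7)) + (exp(-2*I*pi/7))] = 0/7 = 0
  <chi_1*chi_3, chi_4> = (1/7)[1*(1)*conj(1) + 1*(exp(-6*I*pi/7))*conj(exp(-6*I*pi/7)) + 1*(exp(2*I*pi/7))*conj(exp(2*I*pi/7)) + 1*(exp(-4*I*pi/7))*conj(exp(-4*I*pi/7)) + 1*(exp(4*I*pi/7))*conj(exp(4*I*pi/7)) + 1*(exp(-2*I*pi/7))*conj(exp(-2*I*pi/7)) + 1*(exp(6*I*pi/7))*conj(exp(6*I*pi/7))]
      = (1/7)[(1) + (1) + (1) + (1) + (1) + (1) + (1)] = 7/7 = 1
  <chi_1*chi_3, chi_5> = (1/7)[1*(1)*conj(1) + 1*(exp(-6*I*pi/7))*conj(exp(-4*I*pi/7)) + 1*(exp(2*I*pi/7))*conj(exp(6*I*pi/7)) + 1*(exp(-4*I*pi/7))*conj(exp(2*I*pi/7)) + 1*(exp(4*I*pi/7))*conj(exp(-2*I*pi/7)) + 1*(exp(-2*I*pi/7))*conj(exp(-6*I*pi/7)) + 1*(exp(6*I*pi/7))*conj(exp(4*I*pi/7))]
      = (1/7)[(1) + (exp(-2*I*pi/7)) + (exp(-4*I*pi/7)) + (exp(-6*I*pi/7)) + (exp(6*I*pi/7)) + (exp(4*I*pi/7)) + (exp(2*I*pi/7))] = 0/7 = 0
  <chi_1*chi_3, chi_6> = (1/7)[1*(1)*conj(1) + 1*(exp(-6*I*pi/7))*conj(exp(-2*I*pi/7)) + 1*(exp(2*I*pi/7))*conj(exp(-4*I*pi/7)) + 1*(exp(-4*I*pi/7))*conj(exp(-6*I*pi/7)) + 1*(exp(4*I*pi/7))*conj(exp(6*I*pi/7)) + 1*(exp(-2*I*pi/7))*conj(exp(4*I*pi/7)) + 1*(exp(6*I*pi/7))*conj(exp(2*I*pi/7))]
      = (1/7)[(1) + (exp(-4*I*pi/7)) + (exp(6*I*pi/7)) + (exp(2*I*pi/7)) + (exp(-2*I*pi/7)) + (exp(-6*I*pi/7)) + (exp(4*I*pi/7))] = 0/7 = 0
(Exp terms are combined using exp(i*s)*conj(exp(i*t)) = exp(i*(s-t)), and sums of them are collapsed using the identity that for every m > 1 the m distinct m-th roots of unity sum to 0, e.g. 1 + exp(2*I*pi/3) + exp(-2*I*pi/3) = 0.)
Hence the multiplicities are chi_4: 1. Dimension check: dim(chi_1)*dim(chi_3) = 1*1 = 1 and sum (mult * dim) = 1*1 = 1.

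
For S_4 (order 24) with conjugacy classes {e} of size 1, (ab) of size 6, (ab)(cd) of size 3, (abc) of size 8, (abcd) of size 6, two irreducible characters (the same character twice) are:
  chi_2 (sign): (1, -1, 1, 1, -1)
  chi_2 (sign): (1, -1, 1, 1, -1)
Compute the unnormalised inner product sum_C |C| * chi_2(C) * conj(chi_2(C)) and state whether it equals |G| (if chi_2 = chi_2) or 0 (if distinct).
Sum = 24 = |G| = 24; so <chi_2, chi_2> = 1 (norm-1 confirms irreducibility).

Explanation: Compute term by term over conjugacy classes (|C| * chi_2(C) * conj(chi_2(C))):
  1*(1)*conj(1) + 6*(-1)*conj(-1) + 3*(1)*conj(1) + 8*(1)*conj(1) + 6*(-1)*conj(-1)
  = (1) + (6) + (3) + (8) + (6)
  = 24.
Dividing by |G| = 24 gives 24/24 = 1, matching the row-orthogonality relation <chi_2, chi_2> = [chi_2 = chi_2].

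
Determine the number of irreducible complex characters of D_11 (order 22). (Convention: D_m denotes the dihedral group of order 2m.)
7

Proof sketch: The number of irreducible complex representations of a finite group equals its number of conjugacy classes. D_11 has 7 conjugacy classes ((n+3)/2 for n odd), so D_11 (order 22) has exactly 7 irreducible complex representations.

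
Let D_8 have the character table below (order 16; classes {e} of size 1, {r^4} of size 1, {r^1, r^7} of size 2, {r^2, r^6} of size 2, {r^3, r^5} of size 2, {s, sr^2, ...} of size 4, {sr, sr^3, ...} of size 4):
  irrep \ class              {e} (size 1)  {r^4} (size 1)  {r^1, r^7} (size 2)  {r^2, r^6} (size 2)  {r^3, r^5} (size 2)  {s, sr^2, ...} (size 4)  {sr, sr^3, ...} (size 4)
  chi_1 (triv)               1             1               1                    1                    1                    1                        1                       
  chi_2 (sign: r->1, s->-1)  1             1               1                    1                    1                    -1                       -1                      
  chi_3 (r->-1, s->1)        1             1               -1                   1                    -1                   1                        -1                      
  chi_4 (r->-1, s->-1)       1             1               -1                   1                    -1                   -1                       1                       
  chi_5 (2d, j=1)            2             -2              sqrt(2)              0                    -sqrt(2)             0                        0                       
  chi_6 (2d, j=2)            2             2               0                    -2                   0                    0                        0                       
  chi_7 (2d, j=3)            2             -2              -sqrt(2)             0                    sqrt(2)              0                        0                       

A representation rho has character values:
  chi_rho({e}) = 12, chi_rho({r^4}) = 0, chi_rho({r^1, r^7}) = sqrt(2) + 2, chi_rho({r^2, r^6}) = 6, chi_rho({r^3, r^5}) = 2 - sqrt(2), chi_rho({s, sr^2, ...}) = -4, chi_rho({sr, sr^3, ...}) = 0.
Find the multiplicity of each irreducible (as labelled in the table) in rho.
Multiplicities: chi_1: 1, chi_2: 3, chi_3: 0, chi_4: 2, chi_5: 2, chi_6: 0, chi_7: 1.

Proof sketch: Use <chi_rho, chi> = (1/|G|) sum_C |C| * chi_rho(C) * conj(chi(C)) with |G| = 16 for each irreducible chi in the table:
  <chi_rho, chi_1> = (1/16)[1*(12)*conj(1) + 1*(0)*conj(1) + 2*(sqrt(2) + 2)*conj(1) + 2*(6)*conj(1) + 2*(2 - sqrt(2))*conj(1) + 4*(-4)*conj(1) + 4*(0)*conj(1)]
      = (1/16)[(12) + (0) + (2*sqrt(2) + 4) + (12) + (4 - 2*sqrt(2)) + (-16) + (0)] = 16/16 = 1
  <chi_rho, chi_2> = (1/16)[1*(12)*conj(1) + 1*(0)*conj(1) + 2*(sqrt(2) + 2)*conj(1) + 2*(6)*conj(1) + 2*(2 - sqrt(2))*conj(1) + 4*(-4)*conj(-1) + 4*(0)*conj(-1)]
      = (1/16)[(12) + (0) + (2*sqrt(2) + 4) + (12) + (4 - 2*sqrt(2)) + (16) + (0)] = 48/16 = 3
  <chi_rho, chi_3> = (1/16)[1*(12)*conj(1) + 1*(0)*conj(1) + 2*(sqrt(2) + 2)*conj(-1) + 2*(6)*conj(1) + 2*(2 - sqrt(2))*conj(-1) + 4*(-4)*conj(1) + 4*(0)*conj(-1)]
      = (1/16)[(12) + (0) + (-4 - 2*sqrt(2)) + (12) + (-4 + 2*sqrt(2)) + (-16) + (0)] = 0/16 = 0
  <chi_rho, chi_4> = (1/16)[1*(12)*conj(1) + 1*(0)*conj(1) + 2*(sqrt(2) + 2)*conj(-1) + 2*(6)*conj(1) + 2*(2 - sqrt(2))*conj(-1) + 4*(-4)*conj(-1) + 4*(0)*conj(1)]
      = (1/16)[(12) + (0) + (-4 - 2*sqrt(2)) + (12) + (-4 + 2*sqrt(2)) + (16) + (0)] = 32/16 = 2
  <chi_rho, chi_5> = (1/16)[1*(12)*conj(2) + 1*(0)*conj(-2) + 2*(sqrt(2) + 2)*conj(sqrt(2)) + 2*(6)*conj(0) + 2*(2 - sqrt(2))*conj(-sqrt(2)) + 4*(-4)*conj(0) + 4*(0)*conj(0)]
      = (1/16)[(24) + (0) + (4 + 4*sqrt(2)) + (0) + (4 - 4*sqrt(2)) + (0) + (0)] = 32/16 = 2
  <chi_rho, chi_6> = (1/16)[1*(12)*conj(2) + 1*(0)*conj(2) + 2*(sqrt(2) + 2)*conj(0) + 2*(6)*conj(-2) + 2*(2 - sqrt(2))*conj(0) + 4*(-4)*conj(0) + 4*(0)*conj(0)]
      = (1/16)[(24) + (0) + (0) + (-24) + (0) + (0) + (0)] = 0/16 = 0
  <chi_rho, chi_7> = (1/16)[1*(12)*conj(2) + 1*(0)*conj(-2) + 2*(sqrt(2) + 2)*conj(-sqrt(2)) + 2*(6)*conj(0) + 2*(2 - sqrt(2))*conj(sqrt(2)) + 4*(-4)*conj(0) + 4*(0)*conj(0)]
      = (1/16)[(24) + (0) + (-4*sqrt(2) - 4) + (0) + (-4 + 4*sqrt(2)) + (0) + (0)] = 16/16 = 1
Dimension check: dim(rho) = sum (mult * dim) = 1*1 + 3*1 + 0*1 + 2*1 + 2*2 + 0*2 + 1*2 = 12 = chi_rho(e) = 12.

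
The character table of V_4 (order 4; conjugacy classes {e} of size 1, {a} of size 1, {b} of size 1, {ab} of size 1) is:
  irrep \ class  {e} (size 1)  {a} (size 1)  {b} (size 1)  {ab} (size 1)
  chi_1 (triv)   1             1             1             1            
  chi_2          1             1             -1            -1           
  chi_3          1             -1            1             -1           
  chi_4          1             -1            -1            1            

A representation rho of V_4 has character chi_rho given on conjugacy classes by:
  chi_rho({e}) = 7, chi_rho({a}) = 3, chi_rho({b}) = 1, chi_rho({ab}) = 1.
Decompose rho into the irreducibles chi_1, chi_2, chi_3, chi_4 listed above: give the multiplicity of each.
Multiplicities: chi_1: 3, chi_2: 2, chi_3: 1, chi_4: 1.

Solution. Use <chi_rho, chi> = (1/|G|) sum_C |C| * chi_rho(C) * conj(chi(C)) with |G| = 4 for each irreducible chi in the table:
  <chi_rho, chi_1> = (1/4)[1*(7)*conj(1) + 1*(3)*conj(1) + 1*(1)*conj(1) + 1*(1)*conj(1)]
      = (1/4)[(7) + (3) + (1) + (1)] = 12/4 = 3
  <chi_rho, chi_2> = (1/4)[1*(7)*conj(1) + 1*(3)*conj(1) + 1*(1)*conj(-1) + 1*(1)*conj(-1)]
      = (1/4)[(7) + (3) + (-1) + (-1)] = 8/4 = 2
  <chi_rho, chi_3> = (1/4)[1*(7)*conj(1) + 1*(3)*conj(-1) + 1*(1)*conj(1) + 1*(1)*conj(-1)]
      = (1/4)[(7) + (-3) + (1) + (-1)] = 4/4 = 1
  <chi_rho, chi_4> = (1/4)[1*(7)*conj(1) + 1*(3)*conj(-1) + 1*(1)*conj(-1) + 1*(1)*conj(1)]
      = (1/4)[(7) + (-3) + (-1) + (1)] = 4/4 = 1
Dimension check: dim(rho) = sum (mult * dim) = 3*1 + 2*1 + 1*1 + 1*1 = 7 = chi_rho(e) = 7.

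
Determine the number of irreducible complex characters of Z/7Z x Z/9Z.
63

Explanation: The number of irreducible complex representations of a finite group equals its number of conjugacy classes. Z/7Z x Z/9Z is abelian of order 63, so every element is its own conjugacy class: 63 classes, so Z/7Z x Z/9Z (order 63) has exactly 63 irreducible complex representations.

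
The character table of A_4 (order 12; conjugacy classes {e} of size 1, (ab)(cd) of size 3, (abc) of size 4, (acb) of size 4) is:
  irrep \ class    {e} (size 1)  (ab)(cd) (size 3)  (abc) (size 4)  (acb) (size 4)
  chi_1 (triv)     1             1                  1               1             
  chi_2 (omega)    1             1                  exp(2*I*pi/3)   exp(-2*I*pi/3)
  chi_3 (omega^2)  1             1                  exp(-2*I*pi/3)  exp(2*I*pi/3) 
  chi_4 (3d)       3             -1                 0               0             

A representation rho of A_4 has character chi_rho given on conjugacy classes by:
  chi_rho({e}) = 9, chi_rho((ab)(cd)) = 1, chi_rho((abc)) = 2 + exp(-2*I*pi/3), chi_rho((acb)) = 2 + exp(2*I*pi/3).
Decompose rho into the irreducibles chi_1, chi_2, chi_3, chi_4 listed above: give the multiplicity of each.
Multiplicities: chi_1: 2, chi_2: 0, chi_3: 1, chi_4: 2.

Details: Use <chi_rho, chi> = (1/|G|) sum_C |C| * chi_rho(C) * conj(chi(C)) with |G| = 12 for each irreducible chi in the table:
  <chi_rho, chi_1> = (1/12)[1*(9)*conj(1) + 3*(1)*conj(1) + 4*(2 + exp(-2*I*pi/3))*conj(1) + 4*(2 + exp(2*I*pi/3))*conj(1)]
      = (1/12)[(9) + (3) + (8 + 4*exp(-2*I*pi/3)) + (8 + 4*exp(2*I*pi/3))] = 24/12 = 2
  <chi_rho, chi_2> = (1/12)[1*(9)*conj(1) + 3*(1)*conj(1) + 4*(2 + exp(-2*I*pi/3))*conj(exp(2*I*pi/3)) + 4*(2 + exp(2*I*pi/3))*conj(exp(-2*I*pi/3))]
      = (1/12)[(9) + (3) + (8*exp(-2*I*pi/3) + 4*exp(2*I*pi/3)) + (4*exp(-2*I*pi/3) + 8*exp(2*I*pi/3))] = 0/12 = 0
  <chi_rho, chi_3> = (1/12)[1*(9)*conj(1) + 3*(1)*conj(1) + 4*(2 + exp(-2*I*pi/3))*conj(exp(-2*I*pi/3)) + 4*(2 + exp(2*I*pi/3))*conj(exp(2*I*pi/3))]
      = (1/12)[(9) + (3) + (4 + 8*exp(2*I*pi/3)) + (4 + 8*exp(-2*I*pi/3))] = 12/12 = 1
  <chi_rho, chi_4> = (1/12)[1*(9)*conj(3) + 3*(1)*conj(-1) + 4*(2 + exp(-2*I*pi/3))*conj(0) + 4*(2 + exp(2*I*pi/3))*conj(0)]
      = (1/12)[(27) + (-3) + (0) + (0)] = 24/12 = 2
(Exp terms are combined using exp(i*s)*conj(exp(i*t)) = exp(i*(s-t)), and sums of them are collapsed using the identity that for every m > 1 the m distinct m-th roots of unity sum to 0, e.g. 1 + exp(2*I*pi/3) + exp(-2*I*pi/3) = 0.)
Dimension check: dim(rho) = sum (mult * dim) = 2*1 + 0*1 + 1*1 + 2*3 = 9 = chi_rho(e) = 9.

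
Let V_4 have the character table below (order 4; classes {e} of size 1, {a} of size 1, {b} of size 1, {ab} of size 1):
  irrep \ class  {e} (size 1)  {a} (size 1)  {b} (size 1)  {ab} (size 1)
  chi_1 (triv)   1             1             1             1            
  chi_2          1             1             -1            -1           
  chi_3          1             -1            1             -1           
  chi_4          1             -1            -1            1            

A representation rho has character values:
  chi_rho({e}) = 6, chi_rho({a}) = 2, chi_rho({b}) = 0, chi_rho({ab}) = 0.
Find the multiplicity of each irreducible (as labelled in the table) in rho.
Multiplicities: chi_1: 2, chi_2: 2, chi_3: 1, chi_4: 1.

Derivation: Use <chi_rho, chi> = (1/|G|) sum_C |C| * chi_rho(C) * conj(chi(C)) with |G| = 4 for each irreducible chi in the table:
  <chi_rho, chi_1> = (1/4)[1*(6)*conj(1) + 1*(2)*conj(1) + 1*(0)*conj(1) + 1*(0)*conj(1)]
      = (1/4)[(6) + (2) + (0) + (0)] = 8/4 = 2
  <chi_rho, chi_2> = (1/4)[1*(6)*conj(1) + 1*(2)*conj(1) + 1*(0)*conj(-1) + 1*(0)*conj(-1)]
      = (1/4)[(6) + (2) + (0) + (0)] = 8/4 = 2
  <chi_rho, chi_3> = (1/4)[1*(6)*conj(1) + 1*(2)*conj(-1) + 1*(0)*conj(1) + 1*(0)*conj(-1)]
      = (1/4)[(6) + (-2) + (0) + (0)] = 4/4 = 1
  <chi_rho, chi_4> = (1/4)[1*(6)*conj(1) + 1*(2)*conj(-1) + 1*(0)*conj(-1) + 1*(0)*conj(1)]
      = (1/4)[(6) + (-2) + (0) + (0)] = 4/4 = 1
Dimension check: dim(rho) = sum (mult * dim) = 2*1 + 2*1 + 1*1 + 1*1 = 6 = chi_rho(e) = 6.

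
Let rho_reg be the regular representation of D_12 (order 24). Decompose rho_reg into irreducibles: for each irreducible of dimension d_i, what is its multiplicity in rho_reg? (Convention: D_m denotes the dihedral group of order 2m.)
Each irreducible V_i of dimension d_i appears with multiplicity d_i, i.e. rho_reg = (direct sum over all irreducibles V_i) d_i V_i. The irreducible dimensions for D_12 are 1, 1, 1, 1, 2, 2, 2, 2, 2: 4 irreducibles of dimension 1, each with multiplicity 1; 5 irreducibles of dimension 2, each with multiplicity 2. Total dimension 4*1*1 + 5*2*2 = 24 = |G|.

Reasoning: General theorem: in the regular representation of a finite group G, each irreducible appears with multiplicity equal to its dimension. Check: dim(rho_reg) = sum d_i^2 = 1 + 1 + 1 + 1 + 4 + 4 + 4 + 4 + 4 = 24 = |G|.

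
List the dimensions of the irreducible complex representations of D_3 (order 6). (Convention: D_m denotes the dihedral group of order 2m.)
Dimensions: 1, 1, 2

Argument: There are 3 irreducibles (= number of conjugacy classes). Their dimensions d_i satisfy sum d_i^2 = |G| = 6: 1 + 1 + 4 = 6.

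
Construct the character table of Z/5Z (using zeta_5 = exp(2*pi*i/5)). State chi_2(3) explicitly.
Character table of Z/5Z (irreps indexed chi_0,...,chi_4 with chi_k(m) = zeta_5^(k*m), zeta_5 = exp(2*pi*i/5)):
  irrep \ class  {0} (size 1)  {1} (size 1)    {2} (size 1)    {3} (size 1)    {4} (size 1)  
  chi_0          1             1               1               1               1             
  chi_1          1             exp(2*I*pi/5)   exp(4*I*pi/5)   exp(-4*I*pi/5)  exp(-2*I*pi/5)
  chi_2          1             exp(4*I*pi/5)   exp(-2*I*pi/5)  exp(2*I*pi/5)   exp(-4*I*pi/5)
  chi_3          1             exp(-4*I*pi/5)  exp(2*I*pi/5)   exp(-2*I*pi/5)  exp(4*I*pi/5) 
  chi_4          1             exp(-2*I*pi/5)  exp(-4*I*pi/5)  exp(4*I*pi/5)   exp(2*I*pi/5) 

Spot check: chi_2(3) = zeta_5^(2*3) = zeta_5^6 = exp(2*I*pi/5).

Solution. Z/5Z is abelian, so all 5 irreducible complex representations are 1-dimensional. They are given by chi_k(m) = zeta_5^(k*m) for k = 0,...,4. Row orthogonality: sum_m chi_k(m) conj(chi_l(m)) = 5 * [k = l].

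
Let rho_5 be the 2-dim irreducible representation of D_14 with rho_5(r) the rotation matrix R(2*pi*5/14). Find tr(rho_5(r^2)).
chi_{rho_5}(r^2) = 2*cos(2*pi*5*2/14) = -2*cos(3*pi/7)

Argument: rho_5(r^2) is rotation by angle 2*pi*5*2/14, whose trace is 2*cos(2*pi*5*2/14) = -2*cos(3*pi/7).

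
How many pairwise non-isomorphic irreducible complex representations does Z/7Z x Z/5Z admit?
35

Proof sketch: The number of irreducible complex representations of a finite group equals its number of conjugacy classes. Z/7Z x Z/5Z is abelian of order 35, so every element is its own conjugacy class: 35 classes, so Z/7Z x Z/5Z (order 35) has exactly 35 irreducible complex representations.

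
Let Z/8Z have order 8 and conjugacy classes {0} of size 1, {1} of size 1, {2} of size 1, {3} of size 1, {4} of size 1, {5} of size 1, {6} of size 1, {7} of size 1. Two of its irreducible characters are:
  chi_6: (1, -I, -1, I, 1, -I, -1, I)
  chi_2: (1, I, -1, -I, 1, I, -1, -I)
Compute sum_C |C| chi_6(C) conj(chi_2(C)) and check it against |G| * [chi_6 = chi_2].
Sum = 0; so <chi_6, chi_2> = 0 (distinct irreducibles are orthogonal).

Derivation: Compute term by term over conjugacy classes (|C| * chi_6(C) * conj(chi_2(C))):
  1*(1)*conj(1) + 1*(-I)*conj(I) + 1*(-1)*conj(-1) + 1*(I)*conj(-I) + 1*(1)*conj(1) + 1*(-I)*conj(I) + 1*(-1)*conj(-1) + 1*(I)*conj(-I)
  = (1) + (-1) + (1) + (-1) + (1) + (-1) + (1) + (-1)
  = 0.
(Exp terms are combined using exp(i*s)*conj(exp(i*t)) = exp(i*(s-t)), and sums of them are collapsed using the identity that for every m > 1 the m distinct m-th roots of unity sum to 0, e.g. 1 + exp(2*I*pi/3) + exp(-2*I*pi/3) = 0.)
Dividing by |G| = 8 gives 0/8 = 0, matching the row-orthogonality relation <chi_6, chi_2> = [chi_6 = chi_2].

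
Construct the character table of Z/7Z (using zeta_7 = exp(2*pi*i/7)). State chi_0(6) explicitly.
Character table of Z/7Z (irreps indexed chi_0,...,chi_6 with chi_k(m) = zeta_7^(k*m), zeta_7 = exp(2*pi*i/7)):
  irrep \ class  {0} (size 1)  {1} (size 1)    {2} (size 1)    {3} (size 1)    {4} (size 1)    {5} (size 1)    {6} (size 1)  
  chi_0          1             1               1               1               1               1               1             
  chi_1          1             exp(2*I*pi/7)   exp(4*I*pi/7)   exp(6*I*pi/7)   exp(-6*I*pi/7)  exp(-4*I*pi/7)  exp(-2*I*pi/7)
  chi_2          1             exp(4*I*pi/7)   exp(-6*I*pi/7)  exp(-2*I*pi/7)  exp(2*I*pi/7)   exp(6*I*pi/7)   exp(-4*I*pi/7)
  chi_3          1             exp(6*I*pi/7)   exp(-2*I*pi/7)  exp(4*I*pi/7)   exp(-4*I*pi/7)  exp(2*I*pi/7)   exp(-6*I*pi/7)
  chi_4          1             exp(-6*I*pi/7)  exp(2*I*pi/7)   exp(-4*I*pi/7)  exp(4*I*pi/7)   exp(-2*I*pi/7)  exp(6*I*pi/7) 
  chi_5          1             exp(-4*I*pi/7)  exp(6*I*pi/7)   exp(2*I*pi/7)   exp(-2*I*pi/7)  exp(-6*I*pi/7)  exp(4*I*pi/7) 
  chi_6          1             exp(-2*I*pi/7)  exp(-4*I*pi/7)  exp(-6*I*pi/7)  exp(6*I*pi/7)   exp(4*I*pi/7)   exp(2*I*pi/7) 

Spot check: chi_0(6) = zeta_7^(0*6) = zeta_7^0 = 1.

Z/7Z is abelian, so all 7 irreducible complex representations are 1-dimensional. They are given by chi_k(m) = zeta_7^(k*m) for k = 0,...,6. Row orthogonality: sum_m chi_k(m) conj(chi_l(m)) = 7 * [k = l].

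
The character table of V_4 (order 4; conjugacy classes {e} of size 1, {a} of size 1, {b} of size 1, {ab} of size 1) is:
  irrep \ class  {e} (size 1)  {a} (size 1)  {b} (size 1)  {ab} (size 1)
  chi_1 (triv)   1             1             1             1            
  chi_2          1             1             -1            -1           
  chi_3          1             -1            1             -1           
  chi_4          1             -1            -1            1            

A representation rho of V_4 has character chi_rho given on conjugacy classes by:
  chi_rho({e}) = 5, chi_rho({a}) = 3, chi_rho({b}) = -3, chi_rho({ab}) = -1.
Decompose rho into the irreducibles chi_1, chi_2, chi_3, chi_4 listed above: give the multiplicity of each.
Multiplicities: chi_1: 1, chi_2: 3, chi_3: 0, chi_4: 1.

Derivation: Use <chi_rho, chi> = (1/|G|) sum_C |C| * chi_rho(C) * conj(chi(C)) with |G| = 4 for each irreducible chi in the table:
  <chi_rho, chi_1> = (1/4)[1*(5)*conj(1) + 1*(3)*conj(1) + 1*(-3)*conj(1) + 1*(-1)*conj(1)]
      = (1/4)[(5) + (3) + (-3) + (-1)] = 4/4 = 1
  <chi_rho, chi_2> = (1/4)[1*(5)*conj(1) + 1*(3)*conj(1) + 1*(-3)*conj(-1) + 1*(-1)*conj(-1)]
      = (1/4)[(5) + (3) + (3) + (1)] = 12/4 = 3
  <chi_rho, chi_3> = (1/4)[1*(5)*conj(1) + 1*(3)*conj(-1) + 1*(-3)*conj(1) + 1*(-1)*conj(-1)]
      = (1/4)[(5) + (-3) + (-3) + (1)] = 0/4 = 0
  <chi_rho, chi_4> = (1/4)[1*(5)*conj(1) + 1*(3)*conj(-1) + 1*(-3)*conj(-1) + 1*(-1)*conj(1)]
      = (1/4)[(5) + (-3) + (3) + (-1)] = 4/4 = 1
Dimension check: dim(rho) = sum (mult * dim) = 1*1 + 3*1 + 0*1 + 1*1 = 5 = chi_rho(e) = 5.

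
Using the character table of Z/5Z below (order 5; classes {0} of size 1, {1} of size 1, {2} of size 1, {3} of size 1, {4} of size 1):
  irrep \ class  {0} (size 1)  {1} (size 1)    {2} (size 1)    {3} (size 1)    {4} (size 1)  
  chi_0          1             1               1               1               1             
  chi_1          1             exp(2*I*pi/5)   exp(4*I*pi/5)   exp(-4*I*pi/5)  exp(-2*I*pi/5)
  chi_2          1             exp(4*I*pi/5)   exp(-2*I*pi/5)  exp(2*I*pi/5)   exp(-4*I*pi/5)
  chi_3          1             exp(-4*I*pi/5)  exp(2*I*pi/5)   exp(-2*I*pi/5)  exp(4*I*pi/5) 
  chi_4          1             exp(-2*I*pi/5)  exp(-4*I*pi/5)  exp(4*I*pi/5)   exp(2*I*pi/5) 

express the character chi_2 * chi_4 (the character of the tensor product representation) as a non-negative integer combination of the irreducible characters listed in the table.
chi_2 tensor chi_4 = chi_1 (all other irreducibles have multiplicity 0).

Justification: The character of a tensor product is the pointwise product (chi_2 * chi_4)(C) = chi_2(C) * chi_4(C):
  {0}: (1)*(1), {1}: (exp(4*I*pi/5))*(exp(-2*I*pi/5)), {2}: (exp(-2*I*pi/5))*(exp(-4*I*pi/5)), {3}: (exp(2*I*pi/5))*(exp(4*I*pi/5)), {4}: (exp(-4*I*pi/5))*(exp(2*I*pi/5))
so (chi_2 * chi_4) takes values
  {0} -> 1, {1} -> exp(2*I*pi/5), {2} -> exp(4*I*pi/5), {3} -> exp(-4*I*pi/5), {4} -> exp(-2*I*pi/5).
Now take the inner product of this character with each irreducible chi from the table, <chi_2*chi_4, chi> = (1/5) sum_C |C| (chi_2*chi_4)(C) conj(chi(C)):
  <chi_2*chi_4, chi_0> = (1/5)[1*(1)*conj(1) + 1*(exp(2*I*pi/5))*conj(1) + 1*(exp(4*I*pi/5))*conj(1) + 1*(exp(-4*I*pi/5))*conj(1) + 1*(exp(-2*I*pi/5))*conj(1)]
      = (1/5)[(1) + (exp(2*I*pi/5)) + (exp(4*I*pi/5)) + (exp(-4*I*pi/5)) + (exp(-2*I*pi/5))] = 0/5 = 0
  <chi_2*chi_4, chi_1> = (1/5)[1*(1)*conj(1) + 1*(exp(2*I*pi/5))*conj(exp(2*I*pi/5)) + 1*(exp(4*I*pi/5))*conj(exp(4*I*pi/5)) + 1*(exp(-4*I*pi/5))*conj(exp(-4*I*pi/5)) + 1*(exp(-2*I*pi/5))*conj(exp(-2*I*pi/5))]
      = (1/5)[(1) + (1) + (1) + (1) + (1)] = 5/5 = 1
  <chi_2*chi_4, chi_2> = (1/5)[1*(1)*conj(1) + 1*(exp(2*I*pi/5))*conj(exp(4*I*pi/5)) + 1*(exp(4*I*pi/5))*conj(exp(-2*I*pi/5)) + 1*(exp(-4*I*pi/5))*conj(exp(2*I*pi/5)) + 1*(exp(-2*I*pi/5))*conj(exp(-4*I*pi/5))]
      = (1/5)[(1) + (exp(-2*I*pi/5)) + (exp(-4*I*pi/5)) + (exp(4*I*pi/5)) + (exp(2*I*pi/5))] = 0/5 = 0
  <chi_2*chi_4, chi_3> = (1/5)[1*(1)*conj(1) + 1*(exp(2*I*pi/5))*conj(exp(-4*I*pi/5)) + 1*(exp(4*I*pi/5))*conj(exp(2*I*pi/5)) + 1*(exp(-4*I*pi/5))*conj(exp(-2*I*pi/5)) + 1*(exp(-2*I*pi/5))*conj(exp(4*I*pi/5))]
      = (1/5)[(1) + (exp(-4*I*pi/5)) + (exp(2*I*pi/5)) + (exp(-2*I*pi/5)) + (exp(4*I*pi/5))] = 0/5 = 0
  <chi_2*chi_4, chi_4> = (1/5)[1*(1)*conj(1) + 1*(exp(2*I*pi/5))*conj(exp(-2*I*pi/5)) + 1*(exp(4*I*pi/5))*conj(exp(-4*I*pi/5)) + 1*(exp(-4*I*pi/5))*conj(exp(4*I*pi/5)) + 1*(exp(-2*I*pi/5))*conj(exp(2*I*pi/5))]
      = (1/5)[(1) + (exp(4*I*pi/5)) + (exp(-2*I*pi/5)) + (exp(2*I*pi/5)) + (exp(-4*I*pi/5))] = 0/5 = 0
(Exp terms are combined using exp(i*s)*conj(exp(i*t)) = exp(i*(s-t)), and sums of them are collapsed using the identity that for every m > 1 the m distinct m-th roots of unity sum to 0, e.g. 1 + exp(2*I*pi/3) + exp(-2*I*pi/3) = 0.)
Hence the multiplicities are chi_1: 1. Dimension check: dim(chi_2)*dim(chi_4) = 1*1 = 1 and sum (mult * dim) = 1*1 = 1.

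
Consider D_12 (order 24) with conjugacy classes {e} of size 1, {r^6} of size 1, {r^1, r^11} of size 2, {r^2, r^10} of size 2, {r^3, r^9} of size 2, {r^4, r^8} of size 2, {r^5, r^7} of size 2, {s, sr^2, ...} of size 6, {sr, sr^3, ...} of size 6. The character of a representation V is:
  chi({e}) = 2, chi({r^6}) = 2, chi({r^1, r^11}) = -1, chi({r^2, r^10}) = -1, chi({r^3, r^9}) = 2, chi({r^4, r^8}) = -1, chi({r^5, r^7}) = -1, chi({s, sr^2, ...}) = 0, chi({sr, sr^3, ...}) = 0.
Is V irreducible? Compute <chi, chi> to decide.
Irreducible: <chi, chi> = 1.

Argument: <chi, chi> = (1/|G|) sum_C |C| * |chi(C)|^2 = (1/24)[1*|2|^2 + 1*|2|^2 + 2*|-1|^2 + 2*|-1|^2 + 2*|2|^2 + 2*|-1|^2 + 2*|-1|^2 + 6*|0|^2 + 6*|0|^2]
  = (1/24)[(4) + (4) + (2) + (2) + (8) + (2) + (2) + (0) + (0)] = 24/24 = 1.
A character is irreducible iff <chi, chi> = 1, so this representation is irreducible.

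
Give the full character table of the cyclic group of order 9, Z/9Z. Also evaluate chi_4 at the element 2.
Character table of Z/9Z (irreps indexed chi_0,...,chi_8 with chi_k(m) = zeta_9^(k*m), zeta_9 = exp(2*pi*i/9)):
  irrep \ class  {0} (size 1)  {1} (size 1)    {2} (size 1)    {3} (size 1)    {4} (size 1)    {5} (size 1)    {6} (size 1)    {7} (size 1)    {8} (size 1)  
  chi_0          1             1               1               1               1               1               1               1               1             
  chi_1          1             exp(2*I*pi/9)   exp(4*I*pi/9)   exp(2*I*pi/3)   exp(8*I*pi/9)   exp(-8*I*pi/9)  exp(-2*I*pi/3)  exp(-4*I*pi/9)  exp(-2*I*pi/9)
  chi_2          1             exp(4*I*pi/9)   exp(8*I*pi/9)   exp(-2*I*pi/3)  exp(-2*I*pi/9)  exp(2*I*pi/9)   exp(2*I*pi/3)   exp(-8*I*pi/9)  exp(-4*I*pi/9)
  chi_3          1             exp(2*I*pi/3)   exp(-2*I*pi/3)  1               exp(2*I*pi/3)   exp(-2*I*pi/3)  1               exp(2*I*pi/3)   exp(-2*I*pi/3)
  chi_4          1             exp(8*I*pi/9)   exp(-2*I*pi/9)  exp(2*I*pi/3)   exp(-4*I*pi/9)  exp(4*I*pi/9)   exp(-2*I*pi/3)  exp(2*I*pi/9)   exp(-8*I*pi/9)
  chi_5          1             exp(-8*I*pi/9)  exp(2*I*pi/9)   exp(-2*I*pi/3)  exp(4*I*pi/9)   exp(-4*I*pi/9)  exp(2*I*pi/3)   exp(-2*I*pi/9)  exp(8*I*pi/9) 
  chi_6          1             exp(-2*I*pi/3)  exp(2*I*pi/3)   1               exp(-2*I*pi/3)  exp(2*I*pi/3)   1               exp(-2*I*pi/3)  exp(2*I*pi/3) 
  chi_7          1             exp(-4*I*pi/9)  exp(-8*I*pi/9)  exp(2*I*pi/3)   exp(2*I*pi/9)   exp(-2*I*pi/9)  exp(-2*I*pi/3)  exp(8*I*pi/9)   exp(4*I*pi/9) 
  chi_8          1             exp(-2*I*pi/9)  exp(-4*I*pi/9)  exp(-2*I*pi/3)  exp(-8*I*pi/9)  exp(8*I*pi/9)   exp(2*I*pi/3)   exp(4*I*pi/9)   exp(2*I*pi/9) 

Spot check: chi_4(2) = zeta_9^(4*2) = zeta_9^8 = exp(-2*I*pi/9).

Justification: Z/9Z is abelian, so all 9 irreducible complex representations are 1-dimensional. They are given by chi_k(m) = zeta_9^(k*m) for k = 0,...,8. Row orthogonality: sum_m chi_k(m) conj(chi_l(m)) = 9 * [k = l].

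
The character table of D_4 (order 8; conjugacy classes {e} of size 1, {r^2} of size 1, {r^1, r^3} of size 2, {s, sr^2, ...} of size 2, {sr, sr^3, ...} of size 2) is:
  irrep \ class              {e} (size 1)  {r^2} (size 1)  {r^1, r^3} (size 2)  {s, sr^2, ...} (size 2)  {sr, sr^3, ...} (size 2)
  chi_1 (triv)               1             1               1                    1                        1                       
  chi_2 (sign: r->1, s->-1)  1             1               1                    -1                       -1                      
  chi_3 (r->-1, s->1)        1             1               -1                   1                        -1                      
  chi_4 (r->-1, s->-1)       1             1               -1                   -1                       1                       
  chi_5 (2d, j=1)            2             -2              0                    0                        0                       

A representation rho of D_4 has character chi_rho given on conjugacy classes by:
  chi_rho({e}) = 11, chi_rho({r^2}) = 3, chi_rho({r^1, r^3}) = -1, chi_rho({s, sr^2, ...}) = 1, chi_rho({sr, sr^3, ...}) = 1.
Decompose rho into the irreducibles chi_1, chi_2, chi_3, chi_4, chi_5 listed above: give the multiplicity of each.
Multiplicities: chi_1: 2, chi_2: 1, chi_3: 2, chi_4: 2, chi_5: 2.

Working: Use <chi_rho, chi> = (1/|G|) sum_C |C| * chi_rho(C) * conj(chi(C)) with |G| = 8 for each irreducible chi in the table:
  <chi_rho, chi_1> = (1/8)[1*(11)*conj(1) + 1*(3)*conj(1) + 2*(-1)*conj(1) + 2*(1)*conj(1) + 2*(1)*conj(1)]
      = (1/8)[(11) + (3) + (-2) + (2) + (2)] = 16/8 = 2
  <chi_rho, chi_2> = (1/8)[1*(11)*conj(1) + 1*(3)*conj(1) + 2*(-1)*conj(1) + 2*(1)*conj(-1) + 2*(1)*conj(-1)]
      = (1/8)[(11) + (3) + (-2) + (-2) + (-2)] = 8/8 = 1
  <chi_rho, chi_3> = (1/8)[1*(11)*conj(1) + 1*(3)*conj(1) + 2*(-1)*conj(-1) + 2*(1)*conj(1) + 2*(1)*conj(-1)]
      = (1/8)[(11) + (3) + (2) + (2) + (-2)] = 16/8 = 2
  <chi_rho, chi_4> = (1/8)[1*(11)*conj(1) + 1*(3)*conj(1) + 2*(-1)*conj(-1) + 2*(1)*conj(-1) + 2*(1)*conj(1)]
      = (1/8)[(11) + (3) + (2) + (-2) + (2)] = 16/8 = 2
  <chi_rho, chi_5> = (1/8)[1*(11)*conj(2) + 1*(3)*conj(-2) + 2*(-1)*conj(0) + 2*(1)*conj(0) + 2*(1)*conj(0)]
      = (1/8)[(22) + (-6) + (0) + (0) + (0)] = 16/8 = 2
Dimension check: dim(rho) = sum (mult * dim) = 2*1 + 1*1 + 2*1 + 2*1 + 2*2 = 11 = chi_rho(e) = 11.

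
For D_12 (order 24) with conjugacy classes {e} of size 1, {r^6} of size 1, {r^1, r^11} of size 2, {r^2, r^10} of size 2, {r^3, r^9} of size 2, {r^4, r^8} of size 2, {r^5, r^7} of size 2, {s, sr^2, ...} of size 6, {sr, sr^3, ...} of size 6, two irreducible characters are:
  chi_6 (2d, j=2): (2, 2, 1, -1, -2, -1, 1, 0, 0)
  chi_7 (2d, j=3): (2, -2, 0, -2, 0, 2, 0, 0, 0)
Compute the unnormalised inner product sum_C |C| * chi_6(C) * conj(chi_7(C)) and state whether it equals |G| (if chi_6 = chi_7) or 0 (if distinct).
Sum = 0; so <chi_6, chi_7> = 0 (distinct irreducibles are orthogonal).

Compute term by term over conjugacy classes (|C| * chi_6(C) * conj(chi_7(C))):
  1*(2)*conj(2) + 1*(2)*conj(-2) + 2*(1)*conj(0) + 2*(-1)*conj(-2) + 2*(-2)*conj(0) + 2*(-1)*conj(2) + 2*(1)*conj(0) + 6*(0)*conj(0) + 6*(0)*conj(0)
  = (4) + (-4) + (0) + (4) + (0) + (-4) + (0) + (0) + (0)
  = 0.
Dividing by |G| = 24 gives 0/24 = 0, matching the row-orthogonality relation <chi_6, chi_7> = [chi_6 = chi_7].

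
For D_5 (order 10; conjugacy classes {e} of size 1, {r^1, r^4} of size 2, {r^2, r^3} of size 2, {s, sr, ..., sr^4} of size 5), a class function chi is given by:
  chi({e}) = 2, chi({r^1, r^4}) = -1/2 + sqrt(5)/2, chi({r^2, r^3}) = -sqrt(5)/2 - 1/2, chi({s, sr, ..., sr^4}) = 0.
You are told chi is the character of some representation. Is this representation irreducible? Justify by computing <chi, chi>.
Irreducible: <chi, chi> = 1.

Solution. <chi, chi> = (1/|G|) sum_C |C| * |chi(C)|^2 = (1/10)[1*|2|^2 + 2*|-1/2 + sqrt(5)/2|^2 + 2*|-sqrt(5)/2 - 1/2|^2 + 5*|0|^2]
  = (1/10)[(4) + (3 - sqrt(5)) + (sqrt(5) + 3) + (0)] = 10/10 = 1.
A character is irreducible iff <chi, chi> = 1, so this representation is irreducible.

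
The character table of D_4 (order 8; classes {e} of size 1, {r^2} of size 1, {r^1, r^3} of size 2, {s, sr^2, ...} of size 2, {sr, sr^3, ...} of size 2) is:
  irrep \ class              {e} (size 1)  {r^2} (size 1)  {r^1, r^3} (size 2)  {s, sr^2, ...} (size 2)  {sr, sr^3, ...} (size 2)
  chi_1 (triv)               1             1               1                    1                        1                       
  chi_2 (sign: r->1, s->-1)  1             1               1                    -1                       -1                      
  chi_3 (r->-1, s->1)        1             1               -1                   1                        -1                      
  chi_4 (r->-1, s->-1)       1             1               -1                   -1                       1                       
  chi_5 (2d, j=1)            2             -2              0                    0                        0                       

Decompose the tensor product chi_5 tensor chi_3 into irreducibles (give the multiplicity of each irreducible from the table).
chi_5 tensor chi_3 = chi_5 (all other irreducibles have multiplicity 0).

Derivation: The character of a tensor product is the pointwise product (chi_5 * chi_3)(C) = chi_5(C) * chi_3(C):
  {e}: (2)*(1), {r^2}: (-2)*(1), {r^1, r^3}: (0)*(-1), {s, sr^2, ...}: (0)*(1), {sr, sr^3, ...}: (0)*(-1)
so (chi_5 * chi_3) takes values
  {e} -> 2, {r^2} -> -2, {r^1, r^3} -> 0, {s, sr^2, ...} -> 0, {sr, sr^3, ...} -> 0.
Now take the inner product of this character with each irreducible chi from the table, <chi_5*chi_3, chi> = (1/8) sum_C |C| (chi_5*chi_3)(C) conj(chi(C)):
  <chi_5*chi_3, chi_1> = (1/8)[1*(2)*conj(1) + 1*(-2)*conj(1) + 2*(0)*conj(1) + 2*(0)*conj(1) + 2*(0)*conj(1)]
      = (1/8)[(2) + (-2) + (0) + (0) + (0)] = 0/8 = 0
  <chi_5*chi_3, chi_2> = (1/8)[1*(2)*conj(1) + 1*(-2)*conj(1) + 2*(0)*conj(1) + 2*(0)*conj(-1) + 2*(0)*conj(-1)]
      = (1/8)[(2) + (-2) + (0) + (0) + (0)] = 0/8 = 0
  <chi_5*chi_3, chi_3> = (1/8)[1*(2)*conj(1) + 1*(-2)*conj(1) + 2*(0)*conj(-1) + 2*(0)*conj(1) + 2*(0)*conj(-1)]
      = (1/8)[(2) + (-2) + (0) + (0) + (0)] = 0/8 = 0
  <chi_5*chi_3, chi_4> = (1/8)[1*(2)*conj(1) + 1*(-2)*conj(1) + 2*(0)*conj(-1) + 2*(0)*conj(-1) + 2*(0)*conj(1)]
      = (1/8)[(2) + (-2) + (0) + (0) + (0)] = 0/8 = 0
  <chi_5*chi_3, chi_5> = (1/8)[1*(2)*conj(2) + 1*(-2)*conj(-2) + 2*(0)*conj(0) + 2*(0)*conj(0) + 2*(0)*conj(0)]
      = (1/8)[(4) + (4) + (0) + (0) + (0)] = 8/8 = 1
Hence the multiplicities are chi_5: 1. Dimension check: dim(chi_5)*dim(chi_3) = 2*1 = 2 and sum (mult * dim) = 1*2 = 2.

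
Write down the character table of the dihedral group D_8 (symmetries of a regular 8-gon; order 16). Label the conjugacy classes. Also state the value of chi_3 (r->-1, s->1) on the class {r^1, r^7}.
Conjugacy classes: {e} of size 1, {r^4} of size 1, {r^1, r^7} of size 2, {r^2, r^6} of size 2, {r^3, r^5} of size 2, {s, sr^2, ...} of size 4, {sr, sr^3, ...} of size 4.
Character table:
  irrep \ class              {e} (size 1)  {r^4} (size 1)  {r^1, r^7} (size 2)  {r^2, r^6} (size 2)  {r^3, r^5} (size 2)  {s, sr^2, ...} (size 4)  {sr, sr^3, ...} (size 4)
  chi_1 (triv)               1             1               1                    1                    1                    1                        1                       
  chi_2 (sign: r->1, s->-1)  1             1               1                    1                    1                    -1                       -1                      
  chi_3 (r->-1, s->1)        1             1               -1                   1                    -1                   1                        -1                      
  chi_4 (r->-1, s->-1)       1             1               -1                   1                    -1                   -1                       1                       
  chi_5 (2d, j=1)            2             -2              sqrt(2)              0                    -sqrt(2)             0                        0                       
  chi_6 (2d, j=2)            2             2               0                    -2                   0                    0                        0                       
  chi_7 (2d, j=3)            2             -2              -sqrt(2)             0                    sqrt(2)              0                        0                       

Spot check: chi_3 (r->-1, s->1) on {r^1, r^7} = -1.

Argument: D_8 has order 2*8 = 16 with 7 conjugacy classes, hence 7 irreducibles. Sum of squared dims 1 + 1 + 1 + 1 + 4 + 4 + 4 = 16 = |G|. Linear characters come from the abelianisation; the 2-dimensional irreps have character r^k -> 2*cos(2*pi*j*k/8), reflections -> 0.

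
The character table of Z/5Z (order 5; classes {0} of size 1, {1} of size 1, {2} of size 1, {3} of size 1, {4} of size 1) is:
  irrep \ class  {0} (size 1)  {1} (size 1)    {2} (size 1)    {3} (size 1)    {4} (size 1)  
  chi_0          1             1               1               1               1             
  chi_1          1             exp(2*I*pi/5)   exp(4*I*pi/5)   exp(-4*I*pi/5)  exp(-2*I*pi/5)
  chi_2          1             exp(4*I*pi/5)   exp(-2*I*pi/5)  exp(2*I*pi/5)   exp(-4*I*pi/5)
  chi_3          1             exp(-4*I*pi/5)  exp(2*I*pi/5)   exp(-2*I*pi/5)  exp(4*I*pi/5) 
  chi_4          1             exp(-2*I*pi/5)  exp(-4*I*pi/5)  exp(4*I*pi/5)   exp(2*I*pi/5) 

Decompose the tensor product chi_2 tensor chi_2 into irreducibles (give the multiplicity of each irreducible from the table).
chi_2 tensor chi_2 = chi_4 (all other irreducibles have multiplicity 0).

Explanation: The character of a tensor product is the pointwise product (chi_2 * chi_2)(C) = chi_2(C) * chi_2(C):
  {0}: (1)*(1), {1}: (exp(4*I*pi/5))*(exp(4*I*pi/5)), {2}: (exp(-2*I*pi/5))*(exp(-2*I*pi/5)), {3}: (exp(2*I*pi/5))*(exp(2*I*pi/5)), {4}: (exp(-4*I*pi/5))*(exp(-4*I*pi/5))
so (chi_2 * chi_2) takes values
  {0} -> 1, {1} -> exp(-2*I*pi/5), {2} -> exp(-4*I*pi/5), {3} -> exp(4*I*pi/5), {4} -> exp(2*I*pi/5).
Now take the inner product of this character with each irreducible chi from the table, <chi_2*chi_2, chi> = (1/5) sum_C |C| (chi_2*chi_2)(C) conj(chi(C)):
  <chi_2*chi_2, chi_0> = (1/5)[1*(1)*conj(1) + 1*(exp(-2*I*pi/5))*conj(1) + 1*(exp(-4*I*pi/5))*conj(1) + 1*(exp(4*I*pi/5))*conj(1) + 1*(exp(2*I*pi/5))*conj(1)]
      = (1/5)[(1) + (exp(-2*I*pi/5)) + (exp(-4*I*pi/5)) + (exp(4*I*pi/5)) + (exp(2*I*pi/5))] = 0/5 = 0
  <chi_2*chi_2, chi_1> = (1/5)[1*(1)*conj(1) + 1*(exp(-2*I*pi/5))*conj(exp(2*I*pi/5)) + 1*(exp(-4*I*pi/5))*conj(exp(4*I*pi/5)) + 1*(exp(4*I*pi/5))*conj(exp(-4*I*pi/5)) + 1*(exp(2*I*pi/5))*conj(exp(-2*I*pi/5))]
      = (1/5)[(1) + (exp(-4*I*pi/5)) + (exp(2*I*pi/5)) + (exp(-2*I*pi/5)) + (exp(4*I*pi/5))] = 0/5 = 0
  <chi_2*chi_2, chi_2> = (1/5)[1*(1)*conj(1) + 1*(exp(-2*I*pi/5))*conj(exp(4*I*pi/5)) + 1*(exp(-4*I*pi/5))*conj(exp(-2*I*pi/5)) + 1*(exp(4*I*pi/5))*conj(exp(2*I*pi/5)) + 1*(exp(2*I*pi/5))*conj(exp(-4*I*pi/5))]
      = (1/5)[(1) + (exp(4*I*pi/5)) + (exp(-2*I*pi/5)) + (exp(2*I*pi/5)) + (exp(-4*I*pi/5))] = 0/5 = 0
  <chi_2*chi_2, chi_3> = (1/5)[1*(1)*conj(1) + 1*(exp(-2*I*pi/5))*conj(exp(-4*I*pi/5)) + 1*(exp(-4*I*pi/5))*conj(exp(2*I*pi/5)) + 1*(exp(4*I*pi/5))*conj(exp(-2*I*pi/5)) + 1*(exp(2*I*pi/5))*conj(exp(4*I*pi/5))]
      = (1/5)[(1) + (exp(2*I*pi/5)) + (exp(4*I*pi/5)) + (exp(-4*I*pi/5)) + (exp(-2*I*pi/5))] = 0/5 = 0
  <chi_2*chi_2, chi_4> = (1/5)[1*(1)*conj(1) + 1*(exp(-2*I*pi/5))*conj(exp(-2*I*pi/5)) + 1*(exp(-4*I*pi/5))*conj(exp(-4*I*pi/5)) + 1*(exp(4*I*pi/5))*conj(exp(4*I*pi/5)) + 1*(exp(2*I*pi/5))*conj(exp(2*I*pi/5))]
      = (1/5)[(1) + (1) + (1) + (1) + (1)] = 5/5 = 1
(Exp terms are combined using exp(i*s)*conj(exp(i*t)) = exp(i*(s-t)), and sums of them are collapsed using the identity that for every m > 1 the m distinct m-th roots of unity sum to 0, e.g. 1 + exp(2*I*pi/3) + exp(-2*I*pi/3) = 0.)
Hence the multiplicities are chi_4: 1. Dimension check: dim(chi_2)*dim(chi_2) = 1*1 = 1 and sum (mult * dim) = 1*1 = 1.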